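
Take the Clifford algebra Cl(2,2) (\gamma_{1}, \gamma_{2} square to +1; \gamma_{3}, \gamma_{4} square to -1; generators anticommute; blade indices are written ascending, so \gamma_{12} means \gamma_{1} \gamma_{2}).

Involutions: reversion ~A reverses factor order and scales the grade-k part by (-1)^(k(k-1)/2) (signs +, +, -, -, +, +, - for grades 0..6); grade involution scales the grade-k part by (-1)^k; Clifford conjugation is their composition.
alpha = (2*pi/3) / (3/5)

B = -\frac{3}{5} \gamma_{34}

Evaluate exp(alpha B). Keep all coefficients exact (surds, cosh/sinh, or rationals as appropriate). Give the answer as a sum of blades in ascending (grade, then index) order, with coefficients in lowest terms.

B^2 = (-\frac{3}{5})^2*(\gamma_{34})^2 = \frac{9}{25}*(-1) = -\frac{9}{25} (a basis 2-blade squares to minus the product of its generators' squares).
B^2 = -\frac{9}{25} — since the square is negative, the closed form is circular: l = \frac{3}{5}, alpha*l = \frac{2 \pi}{3}, so exp(alpha B) = cos(\frac{2 \pi}{3}) + (sin(\frac{2 \pi}{3})/(\frac{3}{5}))*B = - \frac{1}{2} + (\frac{5 \sqrt{3}}{6})*B.
Answer: - \frac{1}{2} - \frac{\sqrt{3}}{2} \gamma_{34}


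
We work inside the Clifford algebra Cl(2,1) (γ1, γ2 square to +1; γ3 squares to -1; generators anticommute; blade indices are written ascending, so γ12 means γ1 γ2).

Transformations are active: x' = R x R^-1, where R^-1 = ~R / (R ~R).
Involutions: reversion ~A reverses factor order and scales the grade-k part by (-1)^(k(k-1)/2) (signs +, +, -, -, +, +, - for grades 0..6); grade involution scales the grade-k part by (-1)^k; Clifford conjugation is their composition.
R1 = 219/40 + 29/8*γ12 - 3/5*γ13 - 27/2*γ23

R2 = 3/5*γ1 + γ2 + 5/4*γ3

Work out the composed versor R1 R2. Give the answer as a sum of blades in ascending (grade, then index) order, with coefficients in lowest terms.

Distribute over the terms of R2 (each basis-blade product reordered to ascending indices, repeated generators contracted through their squares):
R1 (3/5*γ1) = 657/200*γ1 - 87/40*γ2 + 9/25*γ3 - 81/10*γ123
R1 (γ2) = 29/8*γ1 + 219/40*γ2 + 27/2*γ3 + 3/5*γ123
R1 (5/4*γ3) = 3/4*γ1 + 135/8*γ2 + 219/32*γ3 + 145/32*γ123
Summing the partial products and collecting blades:
Answer: 383/50*γ1 + 807/40*γ2 + 16563/800*γ3 - 95/32*γ123


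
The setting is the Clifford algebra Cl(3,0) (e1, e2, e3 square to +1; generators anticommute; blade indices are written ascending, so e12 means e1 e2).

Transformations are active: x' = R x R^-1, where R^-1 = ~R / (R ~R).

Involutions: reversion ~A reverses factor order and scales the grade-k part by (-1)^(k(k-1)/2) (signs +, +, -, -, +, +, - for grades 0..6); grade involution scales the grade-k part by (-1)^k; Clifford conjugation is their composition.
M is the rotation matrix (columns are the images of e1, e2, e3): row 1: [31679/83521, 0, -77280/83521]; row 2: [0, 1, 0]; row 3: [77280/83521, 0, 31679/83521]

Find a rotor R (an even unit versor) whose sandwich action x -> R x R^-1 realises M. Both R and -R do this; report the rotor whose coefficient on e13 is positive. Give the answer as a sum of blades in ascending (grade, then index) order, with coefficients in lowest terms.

Method: write R = a + b12*e12 + b13*e13 + b23*e23 with a^2 + b12^2 + b13^2 + b23^2 = 1 (so R^-1 = ~R). Expanding the columns R e_j ~R gives tr M = 4a^2 - 1 and, from the antisymmetric part, M21 - M12 = -4a*b12, M13 - M31 = 4a*b13, M32 - M23 = -4a*b23.
Here tr M = 146879/83521, so a^2 = (1 + tr M)/4 = 57600/83521 and a = ±240/289. Taking a = 240/289: M21 - M12 = 0, M13 - M31 = -154560/83521, M32 - M23 = 0, giving b12 = 0, b13 = -161/289, b23 = 0, i.e. R = 240/289 - 161/289*e13.
Its e13 coefficient is negative, so report the other preimage -R.
Answer: -240/289 + 161/289*e13. Why the constraint matters: R and -R act identically through the sandwich — M has trace 146879/83521 either way — so only the sign condition on e13 picks one of the two preimages.


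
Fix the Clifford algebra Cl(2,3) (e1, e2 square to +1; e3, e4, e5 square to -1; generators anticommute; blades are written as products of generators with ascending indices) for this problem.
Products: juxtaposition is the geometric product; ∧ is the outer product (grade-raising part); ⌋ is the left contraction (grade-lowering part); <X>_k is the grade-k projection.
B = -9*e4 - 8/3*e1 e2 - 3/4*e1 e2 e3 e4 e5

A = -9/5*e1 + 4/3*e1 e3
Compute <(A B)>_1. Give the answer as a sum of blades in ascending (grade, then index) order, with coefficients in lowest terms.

step 1: 24/5*e2 + 81/5*e1 e4 - 32/9*e2 e3 - 12*e1 e3 e4 + e2 e4 e5 + 27/20*e2 e3 e4 e5
step 2: 24/5*e2
Answer: 24/5*e2


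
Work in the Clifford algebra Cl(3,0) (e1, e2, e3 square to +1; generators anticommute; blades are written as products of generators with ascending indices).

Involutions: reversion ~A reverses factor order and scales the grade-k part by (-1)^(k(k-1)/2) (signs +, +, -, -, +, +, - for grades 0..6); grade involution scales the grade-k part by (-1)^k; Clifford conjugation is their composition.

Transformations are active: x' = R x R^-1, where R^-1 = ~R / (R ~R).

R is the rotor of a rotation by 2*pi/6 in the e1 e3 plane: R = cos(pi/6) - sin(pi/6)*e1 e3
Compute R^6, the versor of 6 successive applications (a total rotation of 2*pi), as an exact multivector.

Rotor phase runs at HALF the rotation angle; powers of one rotor simply add phase, so after 6 steps in e1 e3 the phase is 6*pi/6 = pi and R^6 = cos(pi) - sin(pi)*e1 e3.
cos(pi) = -1 and sin(pi) = 0, so R^6 = -1. The total rotation 2*pi is 1 full turn, so every vector returns to itself, yet the rotor is -1, on the OTHER sheet of the double cover (an odd number of 2*pi turns).
Answer: -1


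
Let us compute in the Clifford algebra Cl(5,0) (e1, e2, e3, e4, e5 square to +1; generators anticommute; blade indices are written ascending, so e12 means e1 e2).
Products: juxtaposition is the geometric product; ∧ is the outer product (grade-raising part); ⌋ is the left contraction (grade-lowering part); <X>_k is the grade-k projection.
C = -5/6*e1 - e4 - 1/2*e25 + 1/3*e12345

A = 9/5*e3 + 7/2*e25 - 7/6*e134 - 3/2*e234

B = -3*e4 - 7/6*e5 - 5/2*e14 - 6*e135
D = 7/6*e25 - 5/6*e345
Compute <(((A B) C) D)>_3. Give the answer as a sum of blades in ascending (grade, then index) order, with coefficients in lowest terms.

step 1: -49/12*e2 + 35/12*e3 + 7/2*e13 + 54/5*e15 + 9/2*e23 - 27/5*e34 - 21/10*e35 - 7*e45 + 69/4*e123 + 9/2*e134 + 21/2*e245 + 71/4*e1245 + 49/36*e1345 + 7/4*e2345
step 2: 7/12*e1 - 49/108*e2 + 427/30*e3 - 21/4*e4 + 97/24*e5 + 719/360*e12 + 103/72*e13 - 71/8*e14 - 533/40*e23 + 91/12*e24 + 9*e25 - 139/24*e34 + 9/4*e35 - 23/4*e45 - 17/12*e123 - 7/10*e124 + 391/20*e125 + e134 + 845/72*e135 + 227/15*e145 - 9/10*e234 + 77/24*e235 + 383/24*e245 - 1043/1080*e345 - 1193/72*e1234 + 7/4*e1235 + 175/18*e1245 + 49/36*e1345 + 27/10*e2345 - 89/24*e12345
step 3: -14651/1296 - 2926/135*e1 - 355/144*e2 - 151/144*e3 + 2411/144*e4 - 6941/1296*e5 - 445/144*e12 + 1055/72*e13 + 25/16*e14 + 6833/2160*e15 + 2293/144*e23 - 1351/144*e24 - 3/4*e25 - 4693/720*e34 + 2681/240*e35 - 497/24*e45 + 9415/432*e123 + 5831/360*e124 - 5671/432*e125 + 623/144*e134 - 827/144*e135 - 811/2160*e145 - 41299/6480*e234 - 3703/360*e235 + 827/48*e245 - 21/20*e345 - 1931/108*e1234 - 973/432*e1235 + 1661/144*e1245 - 8561/432*e1345 - 8267/1296*e2345 - 215/432*e12345
step 4: 9415/432*e123 + 5831/360*e124 - 5671/432*e125 + 623/144*e134 - 827/144*e135 - 811/2160*e145 - 41299/6480*e234 - 3703/360*e235 + 827/48*e245 - 21/20*e345
Answer: 9415/432*e123 + 5831/360*e124 - 5671/432*e125 + 623/144*e134 - 827/144*e135 - 811/2160*e145 - 41299/6480*e234 - 3703/360*e235 + 827/48*e245 - 21/20*e345


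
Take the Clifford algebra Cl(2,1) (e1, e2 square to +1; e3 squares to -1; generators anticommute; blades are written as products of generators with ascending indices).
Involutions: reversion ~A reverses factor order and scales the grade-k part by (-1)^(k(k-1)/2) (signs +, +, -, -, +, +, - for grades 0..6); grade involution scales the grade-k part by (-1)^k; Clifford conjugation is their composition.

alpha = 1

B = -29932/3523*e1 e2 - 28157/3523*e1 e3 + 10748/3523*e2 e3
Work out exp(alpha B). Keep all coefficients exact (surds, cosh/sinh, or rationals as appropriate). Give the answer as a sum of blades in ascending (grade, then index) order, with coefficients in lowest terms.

B^2 term by term: the squares give (-29932/3523)^2*(e1 e2)^2 + (-28157/3523)^2*(e1 e3)^2 + (10748/3523)^2*(e2 e3)^2 = 895924624/12411529*(-1) + 792816649/12411529*(+1) + 115519504/12411529*(+1) = 1 (each basis 2-blade squares to minus the product of its generators' squares); cross terms between blades sharing an index anticommute and cancel. So B^2 = 1.
B^2 = 1 — a positive square means the series sums to a boost: l = 1, alpha*l = 1, so exp(alpha B) = cosh(1) + (sinh(1)/1)*B = cosh(1) + (sinh(1))*B.
Answer: cosh(1) - 29932*sinh(1)/3523*e1 e2 - 28157*sinh(1)/3523*e1 e3 + 10748*sinh(1)/3523*e2 e3


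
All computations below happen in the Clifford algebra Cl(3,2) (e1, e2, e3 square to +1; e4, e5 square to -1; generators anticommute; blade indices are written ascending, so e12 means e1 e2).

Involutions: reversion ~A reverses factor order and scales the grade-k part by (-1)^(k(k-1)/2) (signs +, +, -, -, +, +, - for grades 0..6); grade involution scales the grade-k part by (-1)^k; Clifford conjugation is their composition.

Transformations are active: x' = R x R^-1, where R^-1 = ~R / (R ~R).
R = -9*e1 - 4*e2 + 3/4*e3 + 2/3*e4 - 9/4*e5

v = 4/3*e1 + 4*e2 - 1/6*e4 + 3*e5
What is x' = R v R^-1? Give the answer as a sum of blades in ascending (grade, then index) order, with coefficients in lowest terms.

~R = -9*e1 - 4*e2 + 3/4*e3 + 2/3*e4 - 9/4*e5, and R ~R = 1657/18, so R^-1 = ~R / (1657/18).
R v = -761/36 - 92/3*e12 - e13 + 11/18*e14 - 24*e15 - 3*e23 - 2*e24 - 3*e25 - 1/8*e34 + 9/4*e35 + 13/8*e45
Answer: 13919/4971*e1 - 3584/1657*e2 - 2283/6628*e3 - 1387/9942*e4 - 13035/6628*e5


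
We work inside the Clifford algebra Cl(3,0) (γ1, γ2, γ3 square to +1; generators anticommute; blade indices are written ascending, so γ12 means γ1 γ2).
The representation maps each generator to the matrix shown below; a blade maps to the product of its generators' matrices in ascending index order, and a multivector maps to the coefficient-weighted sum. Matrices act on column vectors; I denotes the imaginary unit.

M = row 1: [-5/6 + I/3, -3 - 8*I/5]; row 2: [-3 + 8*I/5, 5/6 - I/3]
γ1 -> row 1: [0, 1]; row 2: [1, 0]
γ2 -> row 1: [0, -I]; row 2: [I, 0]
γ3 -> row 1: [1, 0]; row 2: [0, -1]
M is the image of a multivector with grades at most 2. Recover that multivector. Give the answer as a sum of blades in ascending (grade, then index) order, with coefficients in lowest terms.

Method: 1, rho(γ1), rho(γ2), rho(γ3) form a trace-orthogonal basis of the 2x2 complex matrices (tr(X Y) = 2 if X = Y, else 0), so M = m0*1 + m1*rho(γ1) + m2*rho(γ2) + m3*rho(γ3) with m0 = tr(M)/2 = 0, m1 = tr(M rho(γ1))/2 = -3, m2 = tr(M rho(γ2))/2 = 8/5, m3 = tr(M rho(γ3))/2 = -5/6 + I/3.
Multiplying table entries, the bivector images are rho(γ12) = I*rho(γ3), rho(γ13) = -I*rho(γ2), rho(γ23) = I*rho(γ1); with real blade coefficients the real parts of m0..m3 are the coefficients of 1, γ1, γ2, γ3 and the imaginary parts give the bivectors (γ23: Im m1, γ13: -Im m2, γ12: Im m3).
Answer: -3*γ1 + 8/5*γ2 - 5/6*γ3 + 1/3*γ12


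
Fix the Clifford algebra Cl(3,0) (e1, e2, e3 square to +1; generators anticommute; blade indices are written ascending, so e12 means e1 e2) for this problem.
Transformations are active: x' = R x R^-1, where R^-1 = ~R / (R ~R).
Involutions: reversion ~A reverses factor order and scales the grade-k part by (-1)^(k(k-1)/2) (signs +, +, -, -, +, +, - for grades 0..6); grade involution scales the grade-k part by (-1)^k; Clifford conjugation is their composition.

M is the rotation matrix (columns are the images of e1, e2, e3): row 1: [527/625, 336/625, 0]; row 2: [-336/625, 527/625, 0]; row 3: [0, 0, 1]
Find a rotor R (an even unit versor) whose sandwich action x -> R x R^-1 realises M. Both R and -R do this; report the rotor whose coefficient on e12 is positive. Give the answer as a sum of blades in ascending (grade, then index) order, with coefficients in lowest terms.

Method: write R = a + b12*e12 + b13*e13 + b23*e23 with a^2 + b12^2 + b13^2 + b23^2 = 1 (so R^-1 = ~R). Expanding the columns R e_j ~R gives tr M = 4a^2 - 1 and, from the antisymmetric part, M21 - M12 = -4a*b12, M13 - M31 = 4a*b13, M32 - M23 = -4a*b23.
Here tr M = 1679/625, so a^2 = (1 + tr M)/4 = 576/625 and a = ±24/25. Taking a = 24/25: M21 - M12 = -672/625, M13 - M31 = 0, M32 - M23 = 0, giving b12 = 7/25, b13 = 0, b23 = 0, i.e. R = 24/25 + 7/25*e12.
Its e12 coefficient is already positive.
Answer: 24/25 + 7/25*e12. Note: both R and -R realise this M (trace 1679/625); the covering map identifies them, and the e12-coefficient sign is the tie-breaker.


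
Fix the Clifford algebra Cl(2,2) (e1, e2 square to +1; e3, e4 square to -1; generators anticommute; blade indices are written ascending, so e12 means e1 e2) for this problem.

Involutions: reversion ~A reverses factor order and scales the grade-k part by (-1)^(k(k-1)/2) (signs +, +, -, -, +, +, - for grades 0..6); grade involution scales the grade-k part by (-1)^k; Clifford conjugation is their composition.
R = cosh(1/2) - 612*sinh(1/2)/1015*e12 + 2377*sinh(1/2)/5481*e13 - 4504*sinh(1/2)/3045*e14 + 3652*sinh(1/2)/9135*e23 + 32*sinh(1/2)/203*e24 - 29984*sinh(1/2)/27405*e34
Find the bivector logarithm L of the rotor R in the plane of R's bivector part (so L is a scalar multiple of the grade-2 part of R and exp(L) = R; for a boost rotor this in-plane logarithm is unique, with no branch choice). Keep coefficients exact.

The scalar part of R is cosh(1/2), so cosh pins the rapidity up to sign — the sign comes from the bivector part; dividing that part by sinh of the rapidity yields the plane, and the in-plane L = rapidity * plane is unique because the two sign choices cancel.
Concretely: cosh(rapidity) = cosh(1/2) gives rapidity = ±1/2, and since rapidity/sinh(rapidity) is even the sign is immaterial: L = (rapidity/sinh(rapidity)) * <R>_2 = (1/(2*sinh(1/2))) * <R>_2.
Answer: -306/1015*e12 + 2377/10962*e13 - 2252/3045*e14 + 1826/9135*e23 + 16/203*e24 - 14992/27405*e34


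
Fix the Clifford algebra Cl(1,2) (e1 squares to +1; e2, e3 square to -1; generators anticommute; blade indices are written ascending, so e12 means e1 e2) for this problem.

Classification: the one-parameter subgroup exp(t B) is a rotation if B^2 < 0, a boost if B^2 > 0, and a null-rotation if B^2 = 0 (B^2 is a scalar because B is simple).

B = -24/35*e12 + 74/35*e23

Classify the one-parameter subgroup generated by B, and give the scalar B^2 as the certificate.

B^2 term by term: the squares give (-24/35)^2*(e12)^2 + (74/35)^2*(e23)^2 = 576/1225*(+1) + 5476/1225*(-1) = -4 (each basis 2-blade squares to minus the product of its generators' squares); cross terms between blades sharing an index anticommute and cancel. So B^2 = -4.
Answer: rotation, certificate B^2 = -4. The class reads off the invariant scalar -4 directly.


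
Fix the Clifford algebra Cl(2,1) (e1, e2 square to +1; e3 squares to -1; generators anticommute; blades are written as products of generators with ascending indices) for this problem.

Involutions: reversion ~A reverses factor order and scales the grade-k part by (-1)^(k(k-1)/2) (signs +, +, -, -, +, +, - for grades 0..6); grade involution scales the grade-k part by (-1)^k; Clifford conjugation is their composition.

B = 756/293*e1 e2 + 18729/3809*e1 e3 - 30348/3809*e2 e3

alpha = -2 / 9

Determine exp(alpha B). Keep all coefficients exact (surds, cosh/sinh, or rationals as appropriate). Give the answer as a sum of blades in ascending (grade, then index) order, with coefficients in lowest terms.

B^2 term by term: the squares give (756/293)^2*(e1 e2)^2 + (18729/3809)^2*(e1 e3)^2 + (-30348/3809)^2*(e2 e3)^2 = 571536/85849*(-1) + 350775441/14508481*(+1) + 921001104/14508481*(+1) = 81 (each basis 2-blade squares to minus the product of its generators' squares); cross terms between blades sharing an index anticommute and cancel. So B^2 = 81.
B^2 = 81 — B^2 > 0, so the exponential closes hyperbolically: l = 9, alpha*l = -2, so exp(alpha B) = cosh(-2) + (sinh(-2)/9)*B = cosh(2) + (-sinh(2)/9)*B.
Answer: cosh(2) - 84*sinh(2)/293*e1 e2 - 2081*sinh(2)/3809*e1 e3 + 3372*sinh(2)/3809*e2 e3


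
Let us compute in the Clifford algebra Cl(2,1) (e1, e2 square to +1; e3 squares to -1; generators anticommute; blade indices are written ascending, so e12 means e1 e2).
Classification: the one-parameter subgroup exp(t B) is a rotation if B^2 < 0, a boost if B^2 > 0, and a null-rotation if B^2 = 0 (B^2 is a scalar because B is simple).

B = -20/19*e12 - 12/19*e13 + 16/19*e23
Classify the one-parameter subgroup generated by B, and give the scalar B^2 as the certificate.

B^2 term by term: the squares give (-20/19)^2*(e12)^2 + (-12/19)^2*(e13)^2 + (16/19)^2*(e23)^2 = 400/361*(-1) + 144/361*(+1) + 256/361*(+1) = 0 (each basis 2-blade squares to minus the product of its generators' squares); cross terms between blades sharing an index anticommute and cancel. So B^2 = 0.
Answer: null-rotation, certificate B^2 = 0. Check the certificate: B^2 = 0, and that sign is decisive whatever form B takes.


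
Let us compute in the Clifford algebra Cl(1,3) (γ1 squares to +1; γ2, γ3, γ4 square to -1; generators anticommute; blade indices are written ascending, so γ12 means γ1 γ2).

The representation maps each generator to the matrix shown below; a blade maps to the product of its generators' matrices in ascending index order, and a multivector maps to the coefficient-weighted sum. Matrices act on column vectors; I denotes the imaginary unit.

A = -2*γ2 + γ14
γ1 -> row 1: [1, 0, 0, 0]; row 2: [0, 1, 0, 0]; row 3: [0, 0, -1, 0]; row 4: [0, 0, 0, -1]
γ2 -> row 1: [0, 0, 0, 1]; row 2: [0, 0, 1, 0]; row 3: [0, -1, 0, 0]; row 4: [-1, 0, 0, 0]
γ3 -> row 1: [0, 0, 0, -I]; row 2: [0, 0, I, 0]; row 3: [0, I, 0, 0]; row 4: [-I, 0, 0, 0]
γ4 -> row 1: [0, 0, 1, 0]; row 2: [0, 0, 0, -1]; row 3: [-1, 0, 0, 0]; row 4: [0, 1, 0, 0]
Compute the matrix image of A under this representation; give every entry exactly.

Bivector images (products of the table entries): rho(γ14) = rho(γ1)rho(γ4) = row 1: [0, 0, 1, 0]; row 2: [0, 0, 0, -1]; row 3: [1, 0, 0, 0]; row 4: [0, -1, 0, 0].
M = (-2)*rho(γ2) + (1)*rho(γ14), summed entrywise:
Answer: row 1: [0, 0, 1, -2]; row 2: [0, 0, -2, -1]; row 3: [1, 2, 0, 0]; row 4: [2, -1, 0, 0]


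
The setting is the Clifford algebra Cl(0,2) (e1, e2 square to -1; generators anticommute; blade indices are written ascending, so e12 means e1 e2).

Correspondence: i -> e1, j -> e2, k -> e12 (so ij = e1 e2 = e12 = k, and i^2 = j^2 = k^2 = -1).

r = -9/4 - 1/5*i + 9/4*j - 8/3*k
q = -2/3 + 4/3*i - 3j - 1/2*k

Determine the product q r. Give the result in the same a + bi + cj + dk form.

In blades: q = -2/3 + 4/3*e1 - 3*e2 - 1/2*e12, r = -9/4 - 1/5*e1 + 9/4*e2 - 8/3*e12.
Distribute q over r term by term (generator squares from the signature, products reordered to ascending indices): (-2/3)*r = 3/2 + 2/15*e1 - 3/2*e2 + 16/9*e12; (4/3*e1)*r = 4/15 - 3*e1 + 32/9*e2 + 3*e12; (-3*e2)*r = 27/4 + 8*e1 + 27/4*e2 - 3/5*e12; (-1/2*e12)*r = -4/3 + 9/8*e1 + 1/10*e2 + 9/8*e12.
Sum: 431/60 + 751/120*e1 + 1603/180*e2 + 1909/360*e12; translating back through the correspondence:
Answer: 431/60 + 751/120*i + 1603/180*j + 1909/360*k


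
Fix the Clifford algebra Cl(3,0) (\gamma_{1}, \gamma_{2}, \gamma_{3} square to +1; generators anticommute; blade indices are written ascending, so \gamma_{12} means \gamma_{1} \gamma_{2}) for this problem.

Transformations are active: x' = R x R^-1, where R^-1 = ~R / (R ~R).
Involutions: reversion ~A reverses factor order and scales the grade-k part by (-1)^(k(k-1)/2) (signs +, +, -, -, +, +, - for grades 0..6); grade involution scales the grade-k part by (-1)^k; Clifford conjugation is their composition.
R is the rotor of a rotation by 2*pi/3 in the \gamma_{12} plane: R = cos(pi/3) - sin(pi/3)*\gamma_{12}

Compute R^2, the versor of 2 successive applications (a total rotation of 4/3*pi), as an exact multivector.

Rotor phase runs at HALF the rotation angle; powers of one rotor simply add phase, so after 2 steps in \gamma_{12} the phase is 2*pi/3 = \frac{2 \pi}{3} and R^2 = cos(\frac{2 \pi}{3}) - sin(\frac{2 \pi}{3})*\gamma_{12}.
cos(\frac{2 \pi}{3}) = - \frac{1}{2} and sin(\frac{2 \pi}{3}) = \frac{\sqrt{3}}{2}, so R^2 = -\frac{1}{2} - \frac{\sqrt{3}}{2} \gamma_{12}. The net rotation is 4/3*pi; the rotor keeps the half-angle phase exactly.
Answer: -\frac{1}{2} - \frac{\sqrt{3}}{2} \gamma_{12}


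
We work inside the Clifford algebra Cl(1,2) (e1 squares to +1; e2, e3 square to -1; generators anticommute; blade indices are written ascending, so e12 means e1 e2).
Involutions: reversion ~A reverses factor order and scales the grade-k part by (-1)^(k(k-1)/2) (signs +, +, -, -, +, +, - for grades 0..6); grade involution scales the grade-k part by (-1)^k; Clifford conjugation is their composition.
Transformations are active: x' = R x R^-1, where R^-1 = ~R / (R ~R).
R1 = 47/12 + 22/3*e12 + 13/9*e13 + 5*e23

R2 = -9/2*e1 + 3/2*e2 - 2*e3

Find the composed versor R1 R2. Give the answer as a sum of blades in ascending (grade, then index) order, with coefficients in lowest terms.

Distribute over the terms of R2 (each basis-blade product reordered to ascending indices, repeated generators contracted through their squares):
R1 (-9/2*e1) = -141/8*e1 + 33*e2 + 13/2*e3 - 45/2*e123
R1 (3/2*e2) = -11*e1 + 47/8*e2 + 15/2*e3 - 13/6*e123
R1 (-2*e3) = 26/9*e1 + 10*e2 - 47/6*e3 - 44/3*e123
Summing the partial products and collecting blades:
Answer: -1853/72*e1 + 391/8*e2 + 37/6*e3 - 118/3*e123


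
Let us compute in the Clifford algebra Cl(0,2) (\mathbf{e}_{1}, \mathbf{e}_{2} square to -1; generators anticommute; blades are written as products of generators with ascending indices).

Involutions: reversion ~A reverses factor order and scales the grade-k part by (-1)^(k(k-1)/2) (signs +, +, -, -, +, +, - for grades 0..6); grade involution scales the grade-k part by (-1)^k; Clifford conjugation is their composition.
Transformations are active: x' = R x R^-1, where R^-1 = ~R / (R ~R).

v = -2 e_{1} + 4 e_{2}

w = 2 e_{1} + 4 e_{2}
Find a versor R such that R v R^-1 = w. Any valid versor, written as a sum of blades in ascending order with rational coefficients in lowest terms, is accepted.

Key observation: q(v) = q(w) = -20 (sandwiches preserve the norm), so R = v + w = 8 e_{2} works whenever it is invertible — the component of v along it is kept and (v - w)/2 reverses, sending v to w.
Answer: 8 e_{2}


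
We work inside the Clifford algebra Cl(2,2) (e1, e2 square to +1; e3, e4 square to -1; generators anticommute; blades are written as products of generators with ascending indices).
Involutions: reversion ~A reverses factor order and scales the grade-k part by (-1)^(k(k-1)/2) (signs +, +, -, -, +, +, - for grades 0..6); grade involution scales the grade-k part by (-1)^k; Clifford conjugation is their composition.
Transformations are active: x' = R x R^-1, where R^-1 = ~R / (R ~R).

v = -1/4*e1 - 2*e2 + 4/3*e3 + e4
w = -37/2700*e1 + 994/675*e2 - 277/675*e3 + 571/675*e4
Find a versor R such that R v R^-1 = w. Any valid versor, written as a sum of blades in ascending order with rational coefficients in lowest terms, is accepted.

R = v + w = -178/675*e1 - 356/675*e2 + 623/675*e3 + 1246/675*e4 works: the equal norms (185/144) guarantee its sandwich swaps v into w.
Answer: -178/675*e1 - 356/675*e2 + 623/675*e3 + 1246/675*e4


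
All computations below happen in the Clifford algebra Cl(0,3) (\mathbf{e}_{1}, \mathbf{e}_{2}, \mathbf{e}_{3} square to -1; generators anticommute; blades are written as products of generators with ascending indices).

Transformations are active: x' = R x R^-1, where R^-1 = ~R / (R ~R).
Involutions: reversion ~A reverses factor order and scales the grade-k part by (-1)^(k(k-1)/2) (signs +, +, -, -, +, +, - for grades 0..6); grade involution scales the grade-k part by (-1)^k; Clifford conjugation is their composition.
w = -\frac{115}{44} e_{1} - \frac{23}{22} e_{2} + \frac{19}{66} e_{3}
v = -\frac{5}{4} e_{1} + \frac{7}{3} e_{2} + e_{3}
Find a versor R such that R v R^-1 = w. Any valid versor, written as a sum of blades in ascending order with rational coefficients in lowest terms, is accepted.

Take R = v + w = -\frac{85}{22} e_{1} + \frac{85}{66} e_{2} + \frac{85}{66} e_{3}. Because q(v) = q(w) = -\frac{1153}{144}, conjugation by R sends v exactly to w.
Answer: -\frac{85}{22} e_{1} + \frac{85}{66} e_{2} + \frac{85}{66} e_{3}


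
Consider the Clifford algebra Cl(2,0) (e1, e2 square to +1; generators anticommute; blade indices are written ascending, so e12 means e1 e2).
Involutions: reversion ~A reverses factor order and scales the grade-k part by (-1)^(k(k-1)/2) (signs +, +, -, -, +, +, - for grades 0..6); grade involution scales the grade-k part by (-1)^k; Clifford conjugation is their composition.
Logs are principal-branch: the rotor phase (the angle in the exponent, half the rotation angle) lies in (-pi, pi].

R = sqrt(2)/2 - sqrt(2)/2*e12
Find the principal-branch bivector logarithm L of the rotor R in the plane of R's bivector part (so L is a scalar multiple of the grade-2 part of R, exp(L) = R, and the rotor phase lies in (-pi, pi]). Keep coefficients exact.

The scalar part of R is sqrt(2)/2, which fixes the principal-branch rotor phase; the unit plane is then the bivector part divided by the sine of that phase, and L is that plane scaled by the phase.
Concretely: cos(phase) = sqrt(2)/2 gives phase = ±pi/4, and since phase/sin(phase) is even the sign is immaterial: L = (phase/sin(phase)) * <R>_2 = (sqrt(2)*pi/4) * <R>_2.
Answer: -pi/4*e12


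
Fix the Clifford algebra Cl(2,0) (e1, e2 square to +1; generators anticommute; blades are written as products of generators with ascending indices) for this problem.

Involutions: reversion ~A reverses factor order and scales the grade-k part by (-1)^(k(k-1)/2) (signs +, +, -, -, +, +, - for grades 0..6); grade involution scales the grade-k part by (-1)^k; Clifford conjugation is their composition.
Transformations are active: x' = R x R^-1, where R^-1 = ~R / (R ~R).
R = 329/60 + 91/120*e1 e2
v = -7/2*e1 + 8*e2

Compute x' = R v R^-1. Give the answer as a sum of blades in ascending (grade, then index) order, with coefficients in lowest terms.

~R = 329/60 - 91/120*e1 e2, and R ~R = 88249/2880, so R^-1 = ~R / (88249/2880).
R v = -105/8*e1 + 2233/48*e2
Answer: -4313/3602*e1 + 15578/1801*e2


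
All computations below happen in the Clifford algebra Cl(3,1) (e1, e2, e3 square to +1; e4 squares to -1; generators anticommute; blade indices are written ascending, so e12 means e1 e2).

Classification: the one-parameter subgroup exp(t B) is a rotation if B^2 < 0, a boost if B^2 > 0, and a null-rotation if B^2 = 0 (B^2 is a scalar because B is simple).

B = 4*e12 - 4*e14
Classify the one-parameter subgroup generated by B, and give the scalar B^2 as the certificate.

B^2 term by term: the squares give (4)^2*(e12)^2 + (-4)^2*(e14)^2 = 16*(-1) + 16*(+1) = 0 (each basis 2-blade squares to minus the product of its generators' squares); cross terms between blades sharing an index anticommute and cancel. So B^2 = 0.
Answer: null-rotation, certificate B^2 = 0. Note: conjugating B changes its blade decomposition but never the scalar B^2 = 0, whose sign settles the classification.


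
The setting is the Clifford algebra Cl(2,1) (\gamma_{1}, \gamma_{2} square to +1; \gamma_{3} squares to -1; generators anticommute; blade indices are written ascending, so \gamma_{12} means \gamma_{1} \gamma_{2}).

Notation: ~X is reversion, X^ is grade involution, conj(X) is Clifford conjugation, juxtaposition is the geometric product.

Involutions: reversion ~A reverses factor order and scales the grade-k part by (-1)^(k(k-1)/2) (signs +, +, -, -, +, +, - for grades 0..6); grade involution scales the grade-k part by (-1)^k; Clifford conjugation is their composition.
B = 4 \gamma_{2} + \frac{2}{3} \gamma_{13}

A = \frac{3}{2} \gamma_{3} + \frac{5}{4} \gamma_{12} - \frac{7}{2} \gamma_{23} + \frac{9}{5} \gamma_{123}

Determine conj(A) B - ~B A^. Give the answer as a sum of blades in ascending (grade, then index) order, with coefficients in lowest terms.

first term: -6 \gamma_{1} - \frac{6}{5} \gamma_{2} - 14 \gamma_{3} - \frac{7}{3} \gamma_{12} - \frac{36}{5} \gamma_{13} + \frac{41}{6} \gamma_{23}
second term: -6 \gamma_{1} - \frac{6}{5} \gamma_{2} - 14 \gamma_{3} + \frac{7}{3} \gamma_{12} + \frac{36}{5} \gamma_{13} - \frac{41}{6} \gamma_{23}
Answer: -\frac{14}{3} \gamma_{12} - \frac{72}{5} \gamma_{13} + \frac{41}{3} \gamma_{23}


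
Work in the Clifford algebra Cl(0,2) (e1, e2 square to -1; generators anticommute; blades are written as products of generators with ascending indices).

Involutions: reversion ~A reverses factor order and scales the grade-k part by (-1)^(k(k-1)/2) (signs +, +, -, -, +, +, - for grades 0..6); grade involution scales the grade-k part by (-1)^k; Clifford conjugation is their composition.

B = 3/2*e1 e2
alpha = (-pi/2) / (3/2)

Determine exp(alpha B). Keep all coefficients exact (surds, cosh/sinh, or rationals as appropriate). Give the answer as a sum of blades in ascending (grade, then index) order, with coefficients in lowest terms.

B^2 = (3/2)^2*(e1 e2)^2 = 9/4*(-1) = -9/4 (a basis 2-blade squares to minus the product of its generators' squares).
B^2 = -9/4 — the negative square puts this in the circular regime; l = 3/2, alpha*l = -pi/2, so exp(alpha B) = cos(-pi/2) + (sin(-pi/2)/(3/2))*B = 0 + (-2/3)*B.
Answer: -e1 e2


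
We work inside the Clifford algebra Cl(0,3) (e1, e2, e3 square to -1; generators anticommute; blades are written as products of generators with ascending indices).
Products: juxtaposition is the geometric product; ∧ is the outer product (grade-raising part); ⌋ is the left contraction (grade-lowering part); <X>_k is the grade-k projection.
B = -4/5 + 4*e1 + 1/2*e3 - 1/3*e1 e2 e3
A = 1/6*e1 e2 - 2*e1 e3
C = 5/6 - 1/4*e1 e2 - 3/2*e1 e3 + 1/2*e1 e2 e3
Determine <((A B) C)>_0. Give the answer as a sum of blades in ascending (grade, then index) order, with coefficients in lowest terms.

step 1: e1 + 4/3*e2 - 143/18*e3 - 2/15*e1 e2 + 8/5*e1 e3 + 1/12*e1 e2 e3
step 2: 289/120 + 149/12*e1 + 733/360*e2 - 10871/2160*e3 + 139/36*e1 e2 + 2*e1 e3 + 1/10*e2 e3 + 73/18*e1 e2 e3
step 3: 289/120
Answer: 289/120


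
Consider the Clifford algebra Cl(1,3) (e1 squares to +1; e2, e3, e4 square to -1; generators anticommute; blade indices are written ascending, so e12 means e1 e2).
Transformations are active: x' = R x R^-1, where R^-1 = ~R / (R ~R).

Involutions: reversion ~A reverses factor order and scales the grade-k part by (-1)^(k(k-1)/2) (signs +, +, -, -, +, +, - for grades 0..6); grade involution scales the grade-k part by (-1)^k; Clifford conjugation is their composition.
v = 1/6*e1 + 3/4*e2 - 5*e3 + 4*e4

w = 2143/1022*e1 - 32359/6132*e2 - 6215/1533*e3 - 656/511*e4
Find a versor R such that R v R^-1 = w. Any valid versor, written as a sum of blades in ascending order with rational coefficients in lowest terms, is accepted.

The midline construction: v and w both square to -5981/144, so reflecting in their sum 3470/1533*e1 - 6940/1533*e2 - 13880/1533*e3 + 1388/511*e4 exchanges them.
Answer: 3470/1533*e1 - 6940/1533*e2 - 13880/1533*e3 + 1388/511*e4


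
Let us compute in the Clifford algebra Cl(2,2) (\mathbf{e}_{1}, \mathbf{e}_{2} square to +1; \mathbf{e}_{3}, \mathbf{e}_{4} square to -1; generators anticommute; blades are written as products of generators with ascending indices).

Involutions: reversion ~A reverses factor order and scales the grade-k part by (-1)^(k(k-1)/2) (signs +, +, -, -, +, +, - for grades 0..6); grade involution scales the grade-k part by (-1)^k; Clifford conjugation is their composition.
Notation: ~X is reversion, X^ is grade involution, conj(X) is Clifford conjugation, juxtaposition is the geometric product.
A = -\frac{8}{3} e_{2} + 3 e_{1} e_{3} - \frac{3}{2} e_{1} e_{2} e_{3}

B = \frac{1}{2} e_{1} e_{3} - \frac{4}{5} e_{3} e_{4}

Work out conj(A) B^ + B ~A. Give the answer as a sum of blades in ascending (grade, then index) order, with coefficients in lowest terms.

first term: -\frac{3}{2} + \frac{3}{4} e_{2} - \frac{12}{5} e_{1} e_{4} - \frac{4}{3} e_{1} e_{2} e_{3} - \frac{6}{5} e_{1} e_{2} e_{4} - \frac{32}{15} e_{2} e_{3} e_{4}
second term: -\frac{3}{2} - \frac{3}{4} e_{2} + \frac{12}{5} e_{1} e_{4} + \frac{4}{3} e_{1} e_{2} e_{3} - \frac{6}{5} e_{1} e_{2} e_{4} + \frac{32}{15} e_{2} e_{3} e_{4}
Answer: -3 - \frac{12}{5} e_{1} e_{2} e_{4}


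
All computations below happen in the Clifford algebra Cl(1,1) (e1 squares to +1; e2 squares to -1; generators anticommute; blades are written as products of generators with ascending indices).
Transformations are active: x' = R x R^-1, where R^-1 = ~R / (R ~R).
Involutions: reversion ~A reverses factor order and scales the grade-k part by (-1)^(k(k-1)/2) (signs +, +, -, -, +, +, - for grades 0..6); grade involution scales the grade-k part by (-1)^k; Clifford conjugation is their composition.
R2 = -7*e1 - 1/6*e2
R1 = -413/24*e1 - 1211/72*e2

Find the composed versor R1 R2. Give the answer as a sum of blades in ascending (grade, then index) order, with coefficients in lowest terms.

Distribute over the terms of R1 (each basis-blade product reordered to ascending indices, repeated generators contracted through their squares):
(-413/24*e1) R2 = 2891/24 + 413/144*e1 e2
(-1211/72*e2) R2 = -1211/432 - 8477/72*e1 e2
Summing the partial products and collecting blades:
Answer: 50827/432 - 16541/144*e1 e2


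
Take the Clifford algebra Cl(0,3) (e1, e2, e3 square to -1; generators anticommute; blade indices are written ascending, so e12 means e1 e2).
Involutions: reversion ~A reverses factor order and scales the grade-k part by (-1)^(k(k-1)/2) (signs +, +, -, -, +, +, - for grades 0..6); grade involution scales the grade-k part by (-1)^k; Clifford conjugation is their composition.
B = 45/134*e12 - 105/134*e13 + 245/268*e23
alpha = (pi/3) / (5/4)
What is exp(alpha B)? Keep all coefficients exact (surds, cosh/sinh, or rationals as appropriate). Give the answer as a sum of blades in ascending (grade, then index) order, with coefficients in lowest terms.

B^2 term by term: the squares give (45/134)^2*(e12)^2 + (-105/134)^2*(e13)^2 + (245/268)^2*(e23)^2 = 2025/17956*(-1) + 11025/17956*(-1) + 60025/71824*(-1) = -25/16 (each basis 2-blade squares to minus the product of its generators' squares); cross terms between blades sharing an index anticommute and cancel. So B^2 = -25/16.
B^2 = -25/16 — a negative square means the series sums to a rotation: l = 5/4, alpha*l = pi/3, so exp(alpha B) = cos(pi/3) + (sin(pi/3)/(5/4))*B = 1/2 + (2*sqrt(3)/5)*B.
Answer: 1/2 + 9*sqrt(3)/67*e12 - 21*sqrt(3)/67*e13 + 49*sqrt(3)/134*e23


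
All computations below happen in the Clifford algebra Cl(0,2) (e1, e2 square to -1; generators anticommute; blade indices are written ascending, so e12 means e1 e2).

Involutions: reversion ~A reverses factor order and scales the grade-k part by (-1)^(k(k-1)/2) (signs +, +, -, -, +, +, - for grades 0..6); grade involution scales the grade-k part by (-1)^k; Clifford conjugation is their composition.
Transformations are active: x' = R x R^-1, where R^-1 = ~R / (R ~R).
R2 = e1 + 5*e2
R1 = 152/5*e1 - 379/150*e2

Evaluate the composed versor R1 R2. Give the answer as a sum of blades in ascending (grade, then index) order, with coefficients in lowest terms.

Distribute over the terms of R1 (each basis-blade product reordered to ascending indices, repeated generators contracted through their squares):
(152/5*e1) R2 = -152/5 + 152*e12
(-379/150*e2) R2 = 379/30 + 379/150*e12
Summing the partial products and collecting blades:
Answer: -533/30 + 23179/150*e12


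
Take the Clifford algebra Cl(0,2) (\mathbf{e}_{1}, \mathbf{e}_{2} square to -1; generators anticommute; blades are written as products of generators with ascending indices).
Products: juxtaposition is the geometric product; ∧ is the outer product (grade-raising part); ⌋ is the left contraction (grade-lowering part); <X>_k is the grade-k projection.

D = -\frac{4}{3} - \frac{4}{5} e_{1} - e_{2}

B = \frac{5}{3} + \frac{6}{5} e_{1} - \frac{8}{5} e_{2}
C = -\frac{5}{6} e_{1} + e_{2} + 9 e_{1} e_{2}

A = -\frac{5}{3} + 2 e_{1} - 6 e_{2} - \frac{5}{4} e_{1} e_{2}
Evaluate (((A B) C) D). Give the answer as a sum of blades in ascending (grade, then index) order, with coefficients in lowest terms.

step 1: -\frac{133}{9} - \frac{2}{3} e_{1} - \frac{53}{6} e_{2} + \frac{23}{12} e_{1} e_{2}
step 2: -\frac{323}{36} - \frac{7463}{108} e_{1} - \frac{83}{8} e_{2} - \frac{5077}{36} e_{1} e_{2}
step 3: -\frac{57989}{1080} - \frac{67577}{1620} e_{1} + \frac{24413}{180} e_{2} + \frac{44791}{180} e_{1} e_{2}
Answer: -\frac{57989}{1080} - \frac{67577}{1620} e_{1} + \frac{24413}{180} e_{2} + \frac{44791}{180} e_{1} e_{2}


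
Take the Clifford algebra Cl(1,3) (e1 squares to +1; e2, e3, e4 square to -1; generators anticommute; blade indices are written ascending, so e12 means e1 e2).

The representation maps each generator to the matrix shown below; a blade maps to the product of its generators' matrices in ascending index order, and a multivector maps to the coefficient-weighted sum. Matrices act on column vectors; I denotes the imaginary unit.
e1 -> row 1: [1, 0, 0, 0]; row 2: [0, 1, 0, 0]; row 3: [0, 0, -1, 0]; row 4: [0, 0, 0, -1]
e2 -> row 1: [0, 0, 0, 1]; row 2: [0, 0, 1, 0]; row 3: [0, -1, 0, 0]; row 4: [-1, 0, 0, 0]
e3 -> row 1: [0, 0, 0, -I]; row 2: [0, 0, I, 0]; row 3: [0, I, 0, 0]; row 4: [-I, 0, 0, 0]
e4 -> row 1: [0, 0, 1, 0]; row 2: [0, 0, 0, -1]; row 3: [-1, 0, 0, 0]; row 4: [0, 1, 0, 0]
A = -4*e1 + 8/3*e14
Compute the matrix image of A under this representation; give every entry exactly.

Bivector images (products of the table entries): rho(e14) = rho(e1)rho(e4) = row 1: [0, 0, 1, 0]; row 2: [0, 0, 0, -1]; row 3: [1, 0, 0, 0]; row 4: [0, -1, 0, 0].
M = (-4)*rho(e1) + (8/3)*rho(e14), summed entrywise:
Answer: row 1: [-4, 0, 8/3, 0]; row 2: [0, -4, 0, -8/3]; row 3: [8/3, 0, 4, 0]; row 4: [0, -8/3, 0, 4]


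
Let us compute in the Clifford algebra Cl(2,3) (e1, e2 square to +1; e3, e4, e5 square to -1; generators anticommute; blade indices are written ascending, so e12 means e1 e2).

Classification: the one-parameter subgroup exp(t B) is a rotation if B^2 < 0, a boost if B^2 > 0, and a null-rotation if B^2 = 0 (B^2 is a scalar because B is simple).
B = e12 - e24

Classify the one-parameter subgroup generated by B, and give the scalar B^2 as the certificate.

B^2 term by term: the squares give (1)^2*(e12)^2 + (-1)^2*(e24)^2 = 1*(-1) + 1*(+1) = 0 (each basis 2-blade squares to minus the product of its generators' squares); cross terms between blades sharing an index anticommute and cancel. So B^2 = 0.
Answer: null-rotation, certificate B^2 = 0. Check the certificate: B^2 = 0, and that sign is decisive whatever form B takes.


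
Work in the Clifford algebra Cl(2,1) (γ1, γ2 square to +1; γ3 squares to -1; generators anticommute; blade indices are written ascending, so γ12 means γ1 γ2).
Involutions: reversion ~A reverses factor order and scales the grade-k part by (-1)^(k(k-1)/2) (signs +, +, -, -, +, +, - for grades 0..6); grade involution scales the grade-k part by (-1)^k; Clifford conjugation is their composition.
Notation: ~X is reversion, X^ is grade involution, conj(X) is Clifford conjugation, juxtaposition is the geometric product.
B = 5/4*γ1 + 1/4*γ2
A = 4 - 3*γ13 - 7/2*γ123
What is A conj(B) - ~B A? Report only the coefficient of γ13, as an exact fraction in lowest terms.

first term: -5*γ1 - γ2 - 15/4*γ3 - 7/8*γ13 + 35/8*γ23 - 3/4*γ123
second term: 5*γ1 + γ2 - 15/4*γ3 + 7/8*γ13 - 35/8*γ23 + 3/4*γ123
Answer: -7/4


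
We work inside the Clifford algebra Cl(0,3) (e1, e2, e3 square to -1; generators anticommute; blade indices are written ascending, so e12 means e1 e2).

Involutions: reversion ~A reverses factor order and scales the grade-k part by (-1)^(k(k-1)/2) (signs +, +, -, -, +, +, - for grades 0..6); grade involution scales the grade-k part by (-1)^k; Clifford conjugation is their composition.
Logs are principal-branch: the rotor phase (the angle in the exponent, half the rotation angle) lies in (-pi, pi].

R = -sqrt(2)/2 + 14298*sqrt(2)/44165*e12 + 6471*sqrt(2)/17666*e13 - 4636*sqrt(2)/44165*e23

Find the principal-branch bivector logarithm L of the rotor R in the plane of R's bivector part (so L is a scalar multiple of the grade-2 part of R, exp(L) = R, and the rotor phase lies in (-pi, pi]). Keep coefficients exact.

The scalar part of R is -sqrt(2)/2, which pins the rotor phase on the principal branch; dividing the bivector part by the sine of that phase recovers the unit plane, and L is the phase times that plane.
Concretely: cos(phase) = -sqrt(2)/2 gives phase = ±3*pi/4, and since phase/sin(phase) is even the sign is immaterial: L = (phase/sin(phase)) * <R>_2 = (3*sqrt(2)*pi/4) * <R>_2.
Answer: 21447*pi/44165*e12 + 19413*pi/35332*e13 - 6954*pi/44165*e23
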